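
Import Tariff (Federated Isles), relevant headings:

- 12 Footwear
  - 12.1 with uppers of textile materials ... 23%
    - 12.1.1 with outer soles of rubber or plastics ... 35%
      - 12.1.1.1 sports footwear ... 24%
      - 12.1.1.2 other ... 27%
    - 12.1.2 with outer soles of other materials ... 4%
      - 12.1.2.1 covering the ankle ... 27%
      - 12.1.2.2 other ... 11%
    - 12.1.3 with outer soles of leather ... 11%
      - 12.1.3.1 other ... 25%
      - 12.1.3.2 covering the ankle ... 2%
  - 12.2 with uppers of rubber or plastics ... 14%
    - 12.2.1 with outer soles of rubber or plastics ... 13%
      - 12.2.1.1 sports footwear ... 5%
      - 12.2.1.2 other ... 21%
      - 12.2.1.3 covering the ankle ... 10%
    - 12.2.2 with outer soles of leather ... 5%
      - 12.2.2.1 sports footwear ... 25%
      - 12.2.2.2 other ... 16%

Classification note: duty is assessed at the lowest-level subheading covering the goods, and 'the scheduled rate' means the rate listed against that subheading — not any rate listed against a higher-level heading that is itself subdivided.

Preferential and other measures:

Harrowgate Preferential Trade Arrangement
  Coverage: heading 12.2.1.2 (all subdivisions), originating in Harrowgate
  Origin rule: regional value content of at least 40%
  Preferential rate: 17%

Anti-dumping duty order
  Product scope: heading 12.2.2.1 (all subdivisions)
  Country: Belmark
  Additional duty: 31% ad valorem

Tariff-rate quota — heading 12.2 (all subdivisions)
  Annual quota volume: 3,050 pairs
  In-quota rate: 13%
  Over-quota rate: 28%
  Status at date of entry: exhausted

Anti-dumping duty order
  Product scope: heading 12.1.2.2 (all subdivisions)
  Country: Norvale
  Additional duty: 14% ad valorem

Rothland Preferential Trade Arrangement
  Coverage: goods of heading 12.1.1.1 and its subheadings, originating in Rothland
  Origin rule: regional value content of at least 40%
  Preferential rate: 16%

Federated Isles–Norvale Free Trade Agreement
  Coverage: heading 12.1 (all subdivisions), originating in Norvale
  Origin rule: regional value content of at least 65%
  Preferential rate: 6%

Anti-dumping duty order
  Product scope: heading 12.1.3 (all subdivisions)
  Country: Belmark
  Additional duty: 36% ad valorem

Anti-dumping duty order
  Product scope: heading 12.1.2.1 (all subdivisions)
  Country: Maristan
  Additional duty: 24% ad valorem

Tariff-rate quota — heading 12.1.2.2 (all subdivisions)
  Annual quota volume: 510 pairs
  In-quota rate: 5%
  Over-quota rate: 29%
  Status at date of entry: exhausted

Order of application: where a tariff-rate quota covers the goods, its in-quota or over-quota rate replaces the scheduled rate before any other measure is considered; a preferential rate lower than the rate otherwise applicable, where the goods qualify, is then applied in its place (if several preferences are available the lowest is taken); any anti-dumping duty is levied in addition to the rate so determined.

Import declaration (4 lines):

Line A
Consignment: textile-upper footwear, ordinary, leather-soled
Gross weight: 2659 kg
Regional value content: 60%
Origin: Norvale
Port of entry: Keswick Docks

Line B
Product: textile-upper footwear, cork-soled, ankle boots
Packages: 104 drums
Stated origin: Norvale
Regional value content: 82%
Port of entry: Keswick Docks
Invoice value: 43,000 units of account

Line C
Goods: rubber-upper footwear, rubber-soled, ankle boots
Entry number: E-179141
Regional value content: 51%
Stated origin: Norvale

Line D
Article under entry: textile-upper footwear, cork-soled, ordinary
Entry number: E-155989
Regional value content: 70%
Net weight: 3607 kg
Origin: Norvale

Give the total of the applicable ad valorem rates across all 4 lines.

79%

Line A: textile-upper → 12.1; leather-soled → 12.1.3; ordinary → 12.1.3.1. Scheduled 25%. Norvale agreement on 12.1: RVC < 65%. → 25%.
Line B: textile-upper → 12.1; cork-soled → 12.1.2; ankle boots → 12.1.2.1. Scheduled 27%. Norvale agreement on 12.1: RVC ≥ 65% → 6% available; preferential 6%. → 6%.
Line C: rubber-upper → 12.2; rubber-soled → 12.2.1; ankle boots → 12.2.1.3. Scheduled 10%. quota on 12.2 exhausted → over-quota 28%; Norvale agreement on 12.1: 12.2.1.3 not covered. → 28%.
Line D: textile-upper → 12.1; cork-soled → 12.1.2; ordinary → 12.1.2.2. Scheduled 11%. quota on 12.1.2.2 exhausted → over-quota 29%; Norvale agreement on 12.1: RVC ≥ 65% → 6% available; preferential 6%; anti-dumping (Norvale, 12.1.2.2): +14%; total 6% + 14% = 20%. → 20%.
Sum: 25% + 6% + 28% + 20% = 79%.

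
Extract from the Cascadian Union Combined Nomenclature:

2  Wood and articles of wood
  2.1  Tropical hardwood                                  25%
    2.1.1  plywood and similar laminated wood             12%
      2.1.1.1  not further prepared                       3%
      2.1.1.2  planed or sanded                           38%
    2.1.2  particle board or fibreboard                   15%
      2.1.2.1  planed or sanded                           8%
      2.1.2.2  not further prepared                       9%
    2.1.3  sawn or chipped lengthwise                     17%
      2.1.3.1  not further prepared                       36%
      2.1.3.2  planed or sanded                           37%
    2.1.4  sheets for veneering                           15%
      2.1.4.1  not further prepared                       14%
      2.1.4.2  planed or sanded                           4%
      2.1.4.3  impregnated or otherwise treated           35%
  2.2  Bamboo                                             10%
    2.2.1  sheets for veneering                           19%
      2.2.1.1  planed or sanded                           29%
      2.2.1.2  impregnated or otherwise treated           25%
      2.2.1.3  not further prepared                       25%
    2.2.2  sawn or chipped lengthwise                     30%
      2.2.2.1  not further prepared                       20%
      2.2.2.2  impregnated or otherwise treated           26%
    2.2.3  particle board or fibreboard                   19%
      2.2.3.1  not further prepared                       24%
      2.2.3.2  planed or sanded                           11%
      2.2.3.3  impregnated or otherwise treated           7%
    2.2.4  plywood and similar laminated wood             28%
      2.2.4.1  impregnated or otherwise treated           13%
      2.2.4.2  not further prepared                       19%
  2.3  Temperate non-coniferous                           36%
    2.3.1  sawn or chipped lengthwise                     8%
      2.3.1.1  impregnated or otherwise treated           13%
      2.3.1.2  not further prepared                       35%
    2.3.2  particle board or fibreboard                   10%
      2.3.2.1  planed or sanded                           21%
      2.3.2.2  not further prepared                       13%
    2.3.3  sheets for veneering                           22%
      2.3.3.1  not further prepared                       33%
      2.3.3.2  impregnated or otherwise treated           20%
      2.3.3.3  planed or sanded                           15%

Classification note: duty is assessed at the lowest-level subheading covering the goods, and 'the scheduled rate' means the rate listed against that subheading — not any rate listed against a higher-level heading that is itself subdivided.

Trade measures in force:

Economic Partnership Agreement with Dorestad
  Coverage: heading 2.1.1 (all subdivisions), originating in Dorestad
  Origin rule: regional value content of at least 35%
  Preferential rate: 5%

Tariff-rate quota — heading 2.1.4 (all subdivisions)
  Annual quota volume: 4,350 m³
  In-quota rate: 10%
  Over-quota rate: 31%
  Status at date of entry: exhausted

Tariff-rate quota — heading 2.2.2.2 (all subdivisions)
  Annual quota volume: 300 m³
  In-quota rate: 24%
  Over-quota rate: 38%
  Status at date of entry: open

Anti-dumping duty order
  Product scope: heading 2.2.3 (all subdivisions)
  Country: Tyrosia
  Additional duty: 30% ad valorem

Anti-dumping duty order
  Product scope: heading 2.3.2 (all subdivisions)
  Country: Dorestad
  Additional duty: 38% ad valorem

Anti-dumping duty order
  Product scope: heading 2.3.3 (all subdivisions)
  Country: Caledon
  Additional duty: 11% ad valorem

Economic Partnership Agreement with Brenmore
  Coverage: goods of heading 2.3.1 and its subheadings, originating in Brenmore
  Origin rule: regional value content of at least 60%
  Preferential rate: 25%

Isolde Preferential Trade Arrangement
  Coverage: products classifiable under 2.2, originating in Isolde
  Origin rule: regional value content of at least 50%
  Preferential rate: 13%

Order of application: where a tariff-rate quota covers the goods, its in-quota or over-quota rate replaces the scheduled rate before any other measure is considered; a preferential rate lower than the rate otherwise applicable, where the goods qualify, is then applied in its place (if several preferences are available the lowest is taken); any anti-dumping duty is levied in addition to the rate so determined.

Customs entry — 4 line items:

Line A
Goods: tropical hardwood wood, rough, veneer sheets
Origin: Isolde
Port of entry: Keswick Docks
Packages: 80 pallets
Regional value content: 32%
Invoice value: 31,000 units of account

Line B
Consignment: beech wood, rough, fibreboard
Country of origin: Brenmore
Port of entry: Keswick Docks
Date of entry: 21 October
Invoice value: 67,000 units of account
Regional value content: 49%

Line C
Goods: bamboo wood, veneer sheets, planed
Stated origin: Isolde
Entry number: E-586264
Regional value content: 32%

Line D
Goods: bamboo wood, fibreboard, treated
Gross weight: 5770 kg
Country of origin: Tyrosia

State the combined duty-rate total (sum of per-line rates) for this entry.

Line A: tropical hardwood → 2.1; veneer sheets → 2.1.4; rough → 2.1.4.1. Scheduled 14%. quota on 2.1.4 exhausted → over-quota 31%; Isolde agreement on 2.2: 2.1.4.1 not covered. → 31%.
Line B: beech → 2.3; fibreboard → 2.3.2; rough → 2.3.2.2. Scheduled 13%. Brenmore agreement on 2.3.1: 2.3.2.2 not covered. → 13%.
Line C: bamboo → 2.2; veneer sheets → 2.2.1; planed → 2.2.1.1. Scheduled 29%. Isolde agreement on 2.2: RVC < 50%. → 29%.
Line D: bamboo → 2.2; fibreboard → 2.2.3; treated → 2.2.3.3. Scheduled 7%. anti-dumping (Tyrosia, 2.2.3): +30%; total 7% + 30% = 37%. → 37%.
Sum: 31% + 13% + 29% + 37% = 110%.

110%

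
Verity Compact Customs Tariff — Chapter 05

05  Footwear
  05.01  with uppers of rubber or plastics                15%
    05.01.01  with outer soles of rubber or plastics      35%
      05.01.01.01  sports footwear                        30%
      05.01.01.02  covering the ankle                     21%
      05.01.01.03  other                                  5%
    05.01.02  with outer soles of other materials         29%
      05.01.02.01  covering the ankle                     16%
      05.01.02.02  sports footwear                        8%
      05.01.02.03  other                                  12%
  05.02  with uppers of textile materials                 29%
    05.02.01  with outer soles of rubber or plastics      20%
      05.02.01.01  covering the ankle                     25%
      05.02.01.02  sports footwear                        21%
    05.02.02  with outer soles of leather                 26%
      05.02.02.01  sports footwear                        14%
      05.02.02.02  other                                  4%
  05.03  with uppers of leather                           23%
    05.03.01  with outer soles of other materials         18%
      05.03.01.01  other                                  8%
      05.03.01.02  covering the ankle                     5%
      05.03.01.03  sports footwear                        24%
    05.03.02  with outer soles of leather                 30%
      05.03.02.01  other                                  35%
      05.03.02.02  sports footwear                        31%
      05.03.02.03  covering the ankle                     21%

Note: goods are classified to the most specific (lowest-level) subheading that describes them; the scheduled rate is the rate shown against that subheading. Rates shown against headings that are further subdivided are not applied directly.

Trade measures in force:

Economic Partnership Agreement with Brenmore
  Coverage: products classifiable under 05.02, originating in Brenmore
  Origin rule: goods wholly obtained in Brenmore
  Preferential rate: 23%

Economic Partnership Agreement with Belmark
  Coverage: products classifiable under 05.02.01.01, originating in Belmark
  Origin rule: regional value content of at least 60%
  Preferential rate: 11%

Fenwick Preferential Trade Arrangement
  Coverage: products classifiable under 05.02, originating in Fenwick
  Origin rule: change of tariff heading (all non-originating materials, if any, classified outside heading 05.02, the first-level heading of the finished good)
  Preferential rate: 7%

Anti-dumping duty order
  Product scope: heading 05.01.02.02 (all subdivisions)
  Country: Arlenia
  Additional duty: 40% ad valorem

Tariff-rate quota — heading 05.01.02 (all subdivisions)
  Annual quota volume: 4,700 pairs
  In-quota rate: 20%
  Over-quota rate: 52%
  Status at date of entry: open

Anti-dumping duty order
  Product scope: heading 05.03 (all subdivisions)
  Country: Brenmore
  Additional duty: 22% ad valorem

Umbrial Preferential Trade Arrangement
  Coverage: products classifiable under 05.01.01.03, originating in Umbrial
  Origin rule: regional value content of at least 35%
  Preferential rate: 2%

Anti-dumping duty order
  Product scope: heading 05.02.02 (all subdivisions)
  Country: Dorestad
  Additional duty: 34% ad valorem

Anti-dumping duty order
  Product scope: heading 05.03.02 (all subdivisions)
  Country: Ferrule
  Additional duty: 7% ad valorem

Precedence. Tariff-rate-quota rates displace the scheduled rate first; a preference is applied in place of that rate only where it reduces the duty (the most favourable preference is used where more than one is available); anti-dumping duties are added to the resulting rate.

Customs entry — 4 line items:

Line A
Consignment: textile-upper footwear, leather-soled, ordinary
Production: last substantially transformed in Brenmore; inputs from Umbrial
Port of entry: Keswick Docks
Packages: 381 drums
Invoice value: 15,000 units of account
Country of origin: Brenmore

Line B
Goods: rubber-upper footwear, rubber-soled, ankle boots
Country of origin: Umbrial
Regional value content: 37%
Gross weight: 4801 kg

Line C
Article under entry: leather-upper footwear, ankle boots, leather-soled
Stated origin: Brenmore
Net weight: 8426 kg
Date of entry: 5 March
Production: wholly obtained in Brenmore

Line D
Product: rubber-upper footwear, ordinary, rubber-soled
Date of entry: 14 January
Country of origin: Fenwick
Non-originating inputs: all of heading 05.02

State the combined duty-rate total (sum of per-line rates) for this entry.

73%

Line A: textile-upper → 05.02; leather-soled → 05.02.02; ordinary → 05.02.02.02. Scheduled 4%. Brenmore agreement on 05.02: not wholly obtained. → 4%.
Line B: rubber-upper → 05.01; rubber-soled → 05.01.01; ankle boots → 05.01.01.02. Scheduled 21%. Umbrial agreement on 05.01.01.03: 05.01.01.02 not covered. → 21%.
Line C: leather-upper → 05.03; leather-soled → 05.03.02; ankle boots → 05.03.02.03. Scheduled 21%. Brenmore agreement on 05.02: 05.03.02.03 not covered; anti-dumping (Brenmore, 05.03): +22%; total 21% + 22% = 43%. → 43%.
Line D: rubber-upper → 05.01; rubber-soled → 05.01.01; ordinary → 05.01.01.03. Scheduled 5%. Fenwick agreement on 05.02: 05.01.01.03 not covered. → 5%.
Sum: 4% + 21% + 43% + 5% = 73%.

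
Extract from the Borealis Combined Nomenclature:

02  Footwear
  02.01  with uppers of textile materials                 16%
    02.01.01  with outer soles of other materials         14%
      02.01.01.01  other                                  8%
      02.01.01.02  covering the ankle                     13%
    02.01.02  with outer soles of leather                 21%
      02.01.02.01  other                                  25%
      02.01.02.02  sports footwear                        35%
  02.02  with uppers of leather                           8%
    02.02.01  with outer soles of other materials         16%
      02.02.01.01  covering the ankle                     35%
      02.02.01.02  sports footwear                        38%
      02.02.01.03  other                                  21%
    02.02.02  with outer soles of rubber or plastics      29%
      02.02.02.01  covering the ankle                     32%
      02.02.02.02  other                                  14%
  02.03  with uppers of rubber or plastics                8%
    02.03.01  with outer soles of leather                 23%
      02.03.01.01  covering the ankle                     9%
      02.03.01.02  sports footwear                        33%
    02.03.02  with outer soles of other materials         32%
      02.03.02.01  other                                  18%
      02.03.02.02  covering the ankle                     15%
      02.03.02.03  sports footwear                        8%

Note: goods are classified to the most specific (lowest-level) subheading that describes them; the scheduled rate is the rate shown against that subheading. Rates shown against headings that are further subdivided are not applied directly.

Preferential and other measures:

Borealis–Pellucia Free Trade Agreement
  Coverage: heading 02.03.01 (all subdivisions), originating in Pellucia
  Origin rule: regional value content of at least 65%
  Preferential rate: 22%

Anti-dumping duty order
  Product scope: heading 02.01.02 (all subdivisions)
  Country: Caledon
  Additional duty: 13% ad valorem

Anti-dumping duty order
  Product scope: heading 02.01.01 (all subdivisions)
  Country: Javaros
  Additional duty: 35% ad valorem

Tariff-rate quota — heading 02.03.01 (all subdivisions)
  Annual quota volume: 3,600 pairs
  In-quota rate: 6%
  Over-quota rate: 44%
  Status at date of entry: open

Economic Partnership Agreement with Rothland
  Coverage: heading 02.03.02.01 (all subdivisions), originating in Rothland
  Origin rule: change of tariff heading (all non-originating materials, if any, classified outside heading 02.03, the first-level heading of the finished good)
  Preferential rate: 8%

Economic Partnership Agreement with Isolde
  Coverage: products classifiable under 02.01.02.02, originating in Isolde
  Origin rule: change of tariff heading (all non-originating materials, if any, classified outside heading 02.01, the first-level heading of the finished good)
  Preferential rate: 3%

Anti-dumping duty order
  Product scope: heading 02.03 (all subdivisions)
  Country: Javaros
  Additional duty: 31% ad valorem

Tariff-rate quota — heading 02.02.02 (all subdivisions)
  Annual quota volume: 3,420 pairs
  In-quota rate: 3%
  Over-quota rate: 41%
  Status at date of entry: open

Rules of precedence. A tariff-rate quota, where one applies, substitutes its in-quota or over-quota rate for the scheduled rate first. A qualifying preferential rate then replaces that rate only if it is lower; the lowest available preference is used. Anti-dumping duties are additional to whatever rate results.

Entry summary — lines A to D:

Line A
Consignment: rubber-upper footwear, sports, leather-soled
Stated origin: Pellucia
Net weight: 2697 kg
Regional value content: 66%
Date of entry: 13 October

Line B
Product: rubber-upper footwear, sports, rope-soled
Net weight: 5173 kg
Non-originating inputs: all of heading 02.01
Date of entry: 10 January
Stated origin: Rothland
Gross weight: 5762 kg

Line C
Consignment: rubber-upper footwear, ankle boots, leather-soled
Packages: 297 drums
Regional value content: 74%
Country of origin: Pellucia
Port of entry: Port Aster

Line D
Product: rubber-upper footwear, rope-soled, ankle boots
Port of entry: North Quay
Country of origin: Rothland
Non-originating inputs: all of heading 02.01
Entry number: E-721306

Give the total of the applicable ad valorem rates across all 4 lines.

35%

Line A: rubber-upper → 02.03; leather-soled → 02.03.01; sports → 02.03.01.02. Scheduled 33%. quota on 02.03.01 open → in-quota 6%; Pellucia agreement on 02.03.01: RVC ≥ 65% → 22% available; preference 22% not lower than 6% → no reduction. → 6%.
Line B: rubber-upper → 02.03; rope-soled → 02.03.02; sports → 02.03.02.03. Scheduled 8%. Rothland agreement on 02.03.02.01: 02.03.02.03 not covered. → 8%.
Line C: rubber-upper → 02.03; leather-soled → 02.03.01; ankle boots → 02.03.01.01. Scheduled 9%. quota on 02.03.01 open → in-quota 6%; Pellucia agreement on 02.03.01: RVC ≥ 65% → 22% available; preference 22% not lower than 6% → no reduction. → 6%.
Line D: rubber-upper → 02.03; rope-soled → 02.03.02; ankle boots → 02.03.02.02. Scheduled 15%. Rothland agreement on 02.03.02.01: 02.03.02.02 not covered. → 15%.
Sum: 6% + 8% + 6% + 15% = 35%.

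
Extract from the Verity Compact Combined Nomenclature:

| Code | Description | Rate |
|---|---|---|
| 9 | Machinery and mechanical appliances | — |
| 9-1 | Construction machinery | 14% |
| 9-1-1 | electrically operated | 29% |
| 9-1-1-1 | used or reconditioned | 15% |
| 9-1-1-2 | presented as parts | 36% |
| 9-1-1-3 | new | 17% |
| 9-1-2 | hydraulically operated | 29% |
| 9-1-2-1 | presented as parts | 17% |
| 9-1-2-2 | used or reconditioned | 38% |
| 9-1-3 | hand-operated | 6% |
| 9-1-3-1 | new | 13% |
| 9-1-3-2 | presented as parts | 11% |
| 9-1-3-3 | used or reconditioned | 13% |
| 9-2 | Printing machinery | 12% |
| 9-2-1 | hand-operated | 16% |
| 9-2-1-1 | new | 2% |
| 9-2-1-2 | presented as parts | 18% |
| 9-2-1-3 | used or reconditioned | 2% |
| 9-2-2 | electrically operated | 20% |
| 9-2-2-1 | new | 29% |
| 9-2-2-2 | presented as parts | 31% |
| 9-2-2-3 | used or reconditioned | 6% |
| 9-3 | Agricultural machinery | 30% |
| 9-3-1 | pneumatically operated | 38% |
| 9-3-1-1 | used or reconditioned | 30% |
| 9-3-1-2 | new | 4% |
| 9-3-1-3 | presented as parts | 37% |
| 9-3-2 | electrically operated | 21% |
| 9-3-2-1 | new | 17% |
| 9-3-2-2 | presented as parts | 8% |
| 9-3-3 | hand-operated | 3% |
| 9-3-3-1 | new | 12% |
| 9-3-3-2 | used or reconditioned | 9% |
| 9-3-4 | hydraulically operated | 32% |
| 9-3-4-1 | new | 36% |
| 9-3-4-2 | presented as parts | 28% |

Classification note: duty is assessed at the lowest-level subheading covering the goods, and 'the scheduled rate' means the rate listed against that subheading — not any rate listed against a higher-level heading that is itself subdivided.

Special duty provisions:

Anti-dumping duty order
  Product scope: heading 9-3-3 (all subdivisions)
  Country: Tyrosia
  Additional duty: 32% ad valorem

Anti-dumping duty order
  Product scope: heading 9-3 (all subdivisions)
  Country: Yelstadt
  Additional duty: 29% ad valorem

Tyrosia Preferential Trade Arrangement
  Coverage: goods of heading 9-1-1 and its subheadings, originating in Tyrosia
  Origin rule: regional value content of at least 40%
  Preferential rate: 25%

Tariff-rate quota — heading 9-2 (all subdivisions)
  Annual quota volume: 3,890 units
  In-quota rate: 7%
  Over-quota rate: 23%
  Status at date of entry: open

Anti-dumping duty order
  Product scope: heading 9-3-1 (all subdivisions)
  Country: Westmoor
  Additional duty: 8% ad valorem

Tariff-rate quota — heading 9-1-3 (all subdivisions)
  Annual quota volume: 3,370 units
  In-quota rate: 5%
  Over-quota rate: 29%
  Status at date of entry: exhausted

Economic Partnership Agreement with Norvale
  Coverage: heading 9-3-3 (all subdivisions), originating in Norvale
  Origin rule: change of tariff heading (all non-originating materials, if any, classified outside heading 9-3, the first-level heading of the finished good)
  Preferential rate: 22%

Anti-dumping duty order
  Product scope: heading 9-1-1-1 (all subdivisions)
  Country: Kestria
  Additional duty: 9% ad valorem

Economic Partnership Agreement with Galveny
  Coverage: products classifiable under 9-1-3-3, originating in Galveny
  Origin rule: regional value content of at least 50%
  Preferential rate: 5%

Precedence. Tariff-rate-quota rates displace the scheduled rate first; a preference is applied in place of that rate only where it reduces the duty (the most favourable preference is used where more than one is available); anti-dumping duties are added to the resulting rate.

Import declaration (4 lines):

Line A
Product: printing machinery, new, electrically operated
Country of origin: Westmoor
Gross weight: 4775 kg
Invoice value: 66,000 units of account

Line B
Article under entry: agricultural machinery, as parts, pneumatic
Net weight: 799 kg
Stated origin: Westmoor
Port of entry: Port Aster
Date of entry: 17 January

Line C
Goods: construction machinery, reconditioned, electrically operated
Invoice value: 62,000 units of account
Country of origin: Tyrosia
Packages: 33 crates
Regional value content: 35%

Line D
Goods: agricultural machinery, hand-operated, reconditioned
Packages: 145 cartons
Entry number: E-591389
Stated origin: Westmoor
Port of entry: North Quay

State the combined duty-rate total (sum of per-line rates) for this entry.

76%

Line A: printing → 9-2; electrically operated → 9-2-2; new → 9-2-2-1. Scheduled 29%. quota on 9-2 open → in-quota 7%. → 7%.
Line B: agricultural → 9-3; pneumatic → 9-3-1; as parts → 9-3-1-3. Scheduled 37%. anti-dumping (Westmoor, 9-3-1): +8%; total 37% + 8% = 45%. → 45%.
Line C: construction → 9-1; electrically operated → 9-1-1; reconditioned → 9-1-1-1. Scheduled 15%. Tyrosia agreement on 9-1-1: RVC < 40%. → 15%.
Line D: agricultural → 9-3; hand-operated → 9-3-3; reconditioned → 9-3-3-2. Scheduled 9%. No special measure applies. → 9%.
Sum: 7% + 45% + 15% + 9% = 76%.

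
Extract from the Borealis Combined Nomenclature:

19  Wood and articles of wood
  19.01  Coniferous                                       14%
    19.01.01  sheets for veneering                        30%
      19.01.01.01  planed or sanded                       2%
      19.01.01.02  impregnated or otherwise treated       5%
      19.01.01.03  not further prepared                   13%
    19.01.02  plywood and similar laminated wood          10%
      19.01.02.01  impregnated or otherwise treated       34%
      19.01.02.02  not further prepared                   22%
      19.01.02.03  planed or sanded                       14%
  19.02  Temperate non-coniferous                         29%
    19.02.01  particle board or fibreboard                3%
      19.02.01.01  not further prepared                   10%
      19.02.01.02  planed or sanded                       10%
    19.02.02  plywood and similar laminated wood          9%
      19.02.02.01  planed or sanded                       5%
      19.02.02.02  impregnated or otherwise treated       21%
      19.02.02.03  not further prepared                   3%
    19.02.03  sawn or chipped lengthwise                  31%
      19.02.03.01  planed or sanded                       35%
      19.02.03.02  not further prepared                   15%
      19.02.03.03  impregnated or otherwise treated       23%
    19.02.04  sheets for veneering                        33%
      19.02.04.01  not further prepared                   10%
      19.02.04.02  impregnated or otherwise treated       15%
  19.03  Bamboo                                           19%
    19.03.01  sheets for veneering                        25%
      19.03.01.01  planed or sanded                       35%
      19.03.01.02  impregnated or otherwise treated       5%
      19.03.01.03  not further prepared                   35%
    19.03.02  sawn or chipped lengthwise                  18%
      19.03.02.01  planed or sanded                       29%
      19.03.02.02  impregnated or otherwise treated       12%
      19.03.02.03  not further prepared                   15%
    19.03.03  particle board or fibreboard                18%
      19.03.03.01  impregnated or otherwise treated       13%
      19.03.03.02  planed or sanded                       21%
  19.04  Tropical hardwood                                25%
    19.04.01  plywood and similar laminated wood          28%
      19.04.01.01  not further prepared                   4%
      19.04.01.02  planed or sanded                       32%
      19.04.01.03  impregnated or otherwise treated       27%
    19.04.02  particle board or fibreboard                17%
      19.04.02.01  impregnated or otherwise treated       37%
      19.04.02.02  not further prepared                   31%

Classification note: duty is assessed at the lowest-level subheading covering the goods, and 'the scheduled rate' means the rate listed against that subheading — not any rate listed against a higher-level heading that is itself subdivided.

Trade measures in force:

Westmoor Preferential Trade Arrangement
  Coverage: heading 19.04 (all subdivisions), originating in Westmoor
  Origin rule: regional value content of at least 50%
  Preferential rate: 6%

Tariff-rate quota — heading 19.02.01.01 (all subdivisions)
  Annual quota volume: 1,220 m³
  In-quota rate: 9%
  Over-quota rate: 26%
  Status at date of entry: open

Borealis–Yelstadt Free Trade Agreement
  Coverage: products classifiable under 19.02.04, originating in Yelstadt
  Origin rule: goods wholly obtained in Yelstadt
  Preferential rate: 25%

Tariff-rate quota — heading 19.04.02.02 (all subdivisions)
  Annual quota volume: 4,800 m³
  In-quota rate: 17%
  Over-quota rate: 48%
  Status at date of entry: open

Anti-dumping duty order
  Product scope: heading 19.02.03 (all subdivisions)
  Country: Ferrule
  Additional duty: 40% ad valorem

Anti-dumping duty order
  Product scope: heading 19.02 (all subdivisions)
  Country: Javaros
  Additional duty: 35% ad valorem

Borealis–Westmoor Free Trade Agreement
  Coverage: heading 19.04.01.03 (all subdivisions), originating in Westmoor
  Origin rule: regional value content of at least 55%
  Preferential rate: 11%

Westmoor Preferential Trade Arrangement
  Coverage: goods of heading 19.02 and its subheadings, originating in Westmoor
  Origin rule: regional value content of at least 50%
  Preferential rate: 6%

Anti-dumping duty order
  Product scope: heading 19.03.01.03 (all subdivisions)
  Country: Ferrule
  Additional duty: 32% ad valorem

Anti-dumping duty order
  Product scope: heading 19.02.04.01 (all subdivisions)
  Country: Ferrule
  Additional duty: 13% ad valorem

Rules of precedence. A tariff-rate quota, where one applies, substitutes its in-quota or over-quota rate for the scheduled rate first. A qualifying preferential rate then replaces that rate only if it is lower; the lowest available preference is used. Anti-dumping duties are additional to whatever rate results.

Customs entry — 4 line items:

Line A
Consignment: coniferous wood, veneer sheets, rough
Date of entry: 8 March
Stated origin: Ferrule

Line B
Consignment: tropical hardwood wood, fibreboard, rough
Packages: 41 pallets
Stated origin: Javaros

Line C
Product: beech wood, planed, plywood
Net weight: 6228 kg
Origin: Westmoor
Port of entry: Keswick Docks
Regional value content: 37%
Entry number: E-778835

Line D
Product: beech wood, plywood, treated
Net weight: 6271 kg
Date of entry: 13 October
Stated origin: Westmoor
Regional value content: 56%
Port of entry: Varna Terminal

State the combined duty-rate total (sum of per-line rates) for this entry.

Line A: coniferous → 19.01; veneer sheets → 19.01.01; rough → 19.01.01.03. Scheduled 13%. No special measure applies. → 13%.
Line B: tropical hardwood → 19.04; fibreboard → 19.04.02; rough → 19.04.02.02. Scheduled 31%. quota on 19.04.02.02 open → in-quota 17%. → 17%.
Line C: beech → 19.02; plywood → 19.02.02; planed → 19.02.02.01. Scheduled 5%. Westmoor agreement on 19.04: 19.02.02.01 not covered; Westmoor agreement on 19.04.01.03: 19.02.02.01 not covered; Westmoor agreement on 19.02: RVC < 50%. → 5%.
Line D: beech → 19.02; plywood → 19.02.02; treated → 19.02.02.02. Scheduled 21%. Westmoor agreement on 19.04: 19.02.02.02 not covered; Westmoor agreement on 19.04.01.03: 19.02.02.02 not covered; Westmoor agreement on 19.02: RVC ≥ 50% → 6% available; preferential 6%. → 6%.
Sum: 13% + 17% + 5% + 6% = 41%.

41%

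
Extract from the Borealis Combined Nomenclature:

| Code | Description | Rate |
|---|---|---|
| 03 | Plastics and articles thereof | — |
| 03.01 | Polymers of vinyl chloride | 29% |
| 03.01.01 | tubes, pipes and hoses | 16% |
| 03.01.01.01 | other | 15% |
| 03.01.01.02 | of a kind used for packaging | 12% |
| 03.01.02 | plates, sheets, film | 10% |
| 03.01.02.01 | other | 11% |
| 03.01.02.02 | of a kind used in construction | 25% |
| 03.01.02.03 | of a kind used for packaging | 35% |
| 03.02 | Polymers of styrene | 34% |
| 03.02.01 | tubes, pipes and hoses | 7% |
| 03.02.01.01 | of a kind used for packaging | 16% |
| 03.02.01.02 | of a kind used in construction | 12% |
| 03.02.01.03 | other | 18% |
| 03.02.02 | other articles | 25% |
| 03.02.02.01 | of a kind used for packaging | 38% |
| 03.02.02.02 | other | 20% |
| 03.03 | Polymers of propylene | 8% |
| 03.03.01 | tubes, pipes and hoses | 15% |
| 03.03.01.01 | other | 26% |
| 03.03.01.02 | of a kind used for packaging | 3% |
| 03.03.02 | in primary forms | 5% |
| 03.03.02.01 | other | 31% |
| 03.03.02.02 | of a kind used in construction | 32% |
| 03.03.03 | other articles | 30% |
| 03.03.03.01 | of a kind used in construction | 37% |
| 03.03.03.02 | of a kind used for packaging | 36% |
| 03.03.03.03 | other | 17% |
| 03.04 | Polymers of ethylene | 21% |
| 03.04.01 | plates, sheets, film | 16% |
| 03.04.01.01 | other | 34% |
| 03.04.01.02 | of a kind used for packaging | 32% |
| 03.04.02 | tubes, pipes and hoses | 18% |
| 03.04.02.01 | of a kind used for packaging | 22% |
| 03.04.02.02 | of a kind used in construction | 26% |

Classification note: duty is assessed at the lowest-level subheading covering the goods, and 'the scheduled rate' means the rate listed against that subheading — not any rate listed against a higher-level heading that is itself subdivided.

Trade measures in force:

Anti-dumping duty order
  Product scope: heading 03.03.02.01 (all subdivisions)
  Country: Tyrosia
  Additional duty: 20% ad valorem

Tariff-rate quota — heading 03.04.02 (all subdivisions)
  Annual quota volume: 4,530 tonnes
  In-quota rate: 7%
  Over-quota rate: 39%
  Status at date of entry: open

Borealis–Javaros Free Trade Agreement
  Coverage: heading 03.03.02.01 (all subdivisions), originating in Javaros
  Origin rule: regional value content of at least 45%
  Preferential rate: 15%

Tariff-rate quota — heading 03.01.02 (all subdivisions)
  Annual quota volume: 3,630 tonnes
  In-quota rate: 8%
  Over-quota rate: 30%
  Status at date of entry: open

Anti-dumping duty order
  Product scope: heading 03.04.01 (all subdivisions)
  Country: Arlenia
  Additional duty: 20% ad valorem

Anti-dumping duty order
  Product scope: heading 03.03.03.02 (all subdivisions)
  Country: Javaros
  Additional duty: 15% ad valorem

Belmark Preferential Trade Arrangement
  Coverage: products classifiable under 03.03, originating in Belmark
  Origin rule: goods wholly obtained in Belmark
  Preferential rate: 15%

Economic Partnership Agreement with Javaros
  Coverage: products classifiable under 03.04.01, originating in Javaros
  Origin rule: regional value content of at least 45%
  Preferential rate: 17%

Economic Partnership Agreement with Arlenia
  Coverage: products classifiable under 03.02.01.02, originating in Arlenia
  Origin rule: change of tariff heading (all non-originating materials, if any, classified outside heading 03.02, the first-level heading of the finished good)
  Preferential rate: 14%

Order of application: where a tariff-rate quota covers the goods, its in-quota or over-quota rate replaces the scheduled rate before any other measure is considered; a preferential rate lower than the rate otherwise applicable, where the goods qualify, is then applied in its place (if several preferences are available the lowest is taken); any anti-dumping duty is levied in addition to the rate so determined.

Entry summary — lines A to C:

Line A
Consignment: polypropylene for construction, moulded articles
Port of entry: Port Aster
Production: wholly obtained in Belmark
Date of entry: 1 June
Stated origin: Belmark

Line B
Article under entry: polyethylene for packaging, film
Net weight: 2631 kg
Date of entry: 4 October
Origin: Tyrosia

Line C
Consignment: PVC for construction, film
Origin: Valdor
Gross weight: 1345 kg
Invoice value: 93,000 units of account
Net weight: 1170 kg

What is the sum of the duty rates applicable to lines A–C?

Line A: polypropylene → 03.03; moulded articles → 03.03.03; for construction → 03.03.03.01. Scheduled 37%. Belmark agreement on 03.03: wholly obtained → 15% available; preferential 15%. → 15%.
Line B: polyethylene → 03.04; film → 03.04.01; for packaging → 03.04.01.02. Scheduled 32%. No special measure applies. → 32%.
Line C: PVC → 03.01; film → 03.01.02; for construction → 03.01.02.02. Scheduled 25%. quota on 03.01.02 open → in-quota 8%. → 8%.
Sum: 15% + 32% + 8% = 55%.

55%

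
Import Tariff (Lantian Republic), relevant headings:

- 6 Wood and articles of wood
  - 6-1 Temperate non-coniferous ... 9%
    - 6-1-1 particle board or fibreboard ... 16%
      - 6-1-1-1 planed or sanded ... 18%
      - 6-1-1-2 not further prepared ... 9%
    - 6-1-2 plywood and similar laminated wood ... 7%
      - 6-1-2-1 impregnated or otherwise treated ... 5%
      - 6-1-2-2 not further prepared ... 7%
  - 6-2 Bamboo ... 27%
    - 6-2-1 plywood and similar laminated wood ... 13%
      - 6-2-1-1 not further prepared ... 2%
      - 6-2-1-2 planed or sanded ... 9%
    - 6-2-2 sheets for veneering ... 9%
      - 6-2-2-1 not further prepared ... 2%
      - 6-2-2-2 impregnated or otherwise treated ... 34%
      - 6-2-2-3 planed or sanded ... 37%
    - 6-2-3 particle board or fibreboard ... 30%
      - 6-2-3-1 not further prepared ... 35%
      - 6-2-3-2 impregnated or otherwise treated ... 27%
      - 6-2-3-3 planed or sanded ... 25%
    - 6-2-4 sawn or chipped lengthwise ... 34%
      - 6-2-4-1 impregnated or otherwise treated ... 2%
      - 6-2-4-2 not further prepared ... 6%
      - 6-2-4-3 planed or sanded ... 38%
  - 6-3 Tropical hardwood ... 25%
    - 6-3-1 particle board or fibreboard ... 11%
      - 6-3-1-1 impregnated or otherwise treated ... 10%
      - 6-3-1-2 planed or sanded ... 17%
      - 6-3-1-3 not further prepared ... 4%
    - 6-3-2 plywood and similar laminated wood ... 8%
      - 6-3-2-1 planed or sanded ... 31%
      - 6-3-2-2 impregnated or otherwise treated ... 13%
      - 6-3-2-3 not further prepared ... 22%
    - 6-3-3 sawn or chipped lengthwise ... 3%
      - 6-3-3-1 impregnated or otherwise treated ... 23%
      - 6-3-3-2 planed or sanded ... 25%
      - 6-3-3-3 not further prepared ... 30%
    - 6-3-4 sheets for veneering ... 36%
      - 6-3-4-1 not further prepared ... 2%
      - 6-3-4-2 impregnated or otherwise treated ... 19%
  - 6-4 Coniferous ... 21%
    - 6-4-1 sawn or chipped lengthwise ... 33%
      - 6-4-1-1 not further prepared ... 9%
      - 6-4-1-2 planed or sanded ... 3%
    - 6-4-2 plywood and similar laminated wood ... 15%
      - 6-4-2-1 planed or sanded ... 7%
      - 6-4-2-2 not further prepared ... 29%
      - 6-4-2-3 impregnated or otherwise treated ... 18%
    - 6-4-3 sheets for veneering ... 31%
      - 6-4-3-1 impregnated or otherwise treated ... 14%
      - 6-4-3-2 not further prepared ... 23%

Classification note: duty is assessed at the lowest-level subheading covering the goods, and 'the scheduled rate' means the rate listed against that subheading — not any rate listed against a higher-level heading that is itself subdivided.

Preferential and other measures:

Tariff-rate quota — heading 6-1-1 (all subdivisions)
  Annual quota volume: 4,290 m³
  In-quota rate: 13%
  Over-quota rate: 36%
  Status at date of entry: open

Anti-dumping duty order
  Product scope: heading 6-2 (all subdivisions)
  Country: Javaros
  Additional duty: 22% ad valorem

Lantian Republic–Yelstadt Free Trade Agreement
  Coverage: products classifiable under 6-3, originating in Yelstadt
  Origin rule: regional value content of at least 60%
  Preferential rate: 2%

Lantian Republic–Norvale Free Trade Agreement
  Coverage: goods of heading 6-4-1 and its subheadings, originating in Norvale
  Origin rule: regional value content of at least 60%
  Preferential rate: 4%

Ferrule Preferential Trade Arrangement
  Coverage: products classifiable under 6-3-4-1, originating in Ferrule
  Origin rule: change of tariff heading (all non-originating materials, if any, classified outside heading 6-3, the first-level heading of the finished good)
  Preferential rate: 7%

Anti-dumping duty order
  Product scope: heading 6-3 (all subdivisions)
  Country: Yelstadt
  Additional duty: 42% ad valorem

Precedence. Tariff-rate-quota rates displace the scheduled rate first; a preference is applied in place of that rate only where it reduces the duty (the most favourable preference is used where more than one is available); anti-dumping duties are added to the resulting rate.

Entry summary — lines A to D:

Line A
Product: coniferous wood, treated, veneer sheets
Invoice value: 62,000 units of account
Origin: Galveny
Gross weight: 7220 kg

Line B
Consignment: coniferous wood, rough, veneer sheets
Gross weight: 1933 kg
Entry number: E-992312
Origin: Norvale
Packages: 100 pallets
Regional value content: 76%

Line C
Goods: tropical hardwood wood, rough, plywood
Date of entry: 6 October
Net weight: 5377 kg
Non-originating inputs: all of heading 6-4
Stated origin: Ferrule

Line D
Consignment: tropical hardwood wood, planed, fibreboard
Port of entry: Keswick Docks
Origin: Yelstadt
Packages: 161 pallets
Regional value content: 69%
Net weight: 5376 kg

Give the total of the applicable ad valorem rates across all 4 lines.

103%

Line A: coniferous → 6-4; veneer sheets → 6-4-3; treated → 6-4-3-1. Scheduled 14%. No special measure applies. → 14%.
Line B: coniferous → 6-4; veneer sheets → 6-4-3; rough → 6-4-3-2. Scheduled 23%. Norvale agreement on 6-4-1: 6-4-3-2 not covered. → 23%.
Line C: tropical hardwood → 6-3; plywood → 6-3-2; rough → 6-3-2-3. Scheduled 22%. Ferrule agreement on 6-3-4-1: 6-3-2-3 not covered. → 22%.
Line D: tropical hardwood → 6-3; fibreboard → 6-3-1; planed → 6-3-1-2. Scheduled 17%. Yelstadt agreement on 6-3: RVC ≥ 60% → 2% available; preferential 2%; anti-dumping (Yelstadt, 6-3): +42%; total 2% + 42% = 44%. → 44%.
Sum: 14% + 23% + 22% + 44% = 103%.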